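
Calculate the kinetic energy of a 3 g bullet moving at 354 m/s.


E = 0.5*m*v^2 = 0.5*0.003*354^2 = 188 J

188 J


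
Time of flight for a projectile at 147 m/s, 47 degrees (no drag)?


T = 2*v0*sin(theta)/g = 2*147*sin(47°)/9.81 = 21.92 s

21.92 s


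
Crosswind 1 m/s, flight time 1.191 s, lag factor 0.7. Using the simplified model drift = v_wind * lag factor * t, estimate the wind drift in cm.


drift = v_wind * lag * t = 1 * 0.7 * 1.191 = 0.8337 m ≈ 83.37 cm

83.37 cm


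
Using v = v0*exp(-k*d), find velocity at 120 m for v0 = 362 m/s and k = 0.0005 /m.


v = v0*exp(-k*d) = 362*exp(-0.0005*120) = 340.9 m/s

340.9 m/s


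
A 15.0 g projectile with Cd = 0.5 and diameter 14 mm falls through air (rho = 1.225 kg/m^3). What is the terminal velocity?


A = pi*(d/2)^2 = pi*(14/2000)^2 = 1.53938e-04 m^2
vt = sqrt(2mg/(Cd*rho*A)) = sqrt(2*0.015*9.81/(0.5 * 1.225 * 1.53938e-04)) = 55.87 m/s

55.87 m/s


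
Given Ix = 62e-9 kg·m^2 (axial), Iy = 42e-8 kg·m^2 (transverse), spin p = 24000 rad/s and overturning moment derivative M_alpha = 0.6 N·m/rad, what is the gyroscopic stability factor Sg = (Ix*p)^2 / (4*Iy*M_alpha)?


Sg = Ix^2 * p^2 / (4 * Iy * M_alpha) = (62e-9)^2 * 24000^2 / (4 * 42e-8 * 0.6) = 2.197

2.197


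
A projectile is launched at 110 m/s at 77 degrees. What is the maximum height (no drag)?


H = (v0*sin(theta))^2 / (2g) = (110*sin(77°))^2 / (2*9.81) = 585.5 m

585.5 m


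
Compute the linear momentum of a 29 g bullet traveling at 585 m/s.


p = m*v = 0.029*585 = 16.96 kg·m/s

16.96 kg·m/s


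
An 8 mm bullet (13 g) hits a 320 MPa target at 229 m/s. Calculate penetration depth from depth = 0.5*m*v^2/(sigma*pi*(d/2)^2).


A = pi*(d/2)^2 = pi*(8/2)^2 = 50.2655 mm^2
E = 0.5*m*v^2 = 0.5*0.013*229^2 = 340.866 J
depth = E/(sigma*A) = 340.866 J / (320 MPa * 50.2655 mm^2) = 340.866/(320 * 50.2655) m = 0.0211916 m ≈ 21.19 mm

21.19 mm


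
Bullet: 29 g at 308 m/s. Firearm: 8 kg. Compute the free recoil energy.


v_r = m_p*v_p/m_gun = 0.029*308/8 = 1.1165 m/s, E_r = 0.5*m_gun*v_r^2 = 0.5*8*1.1165^2 = 4.986 J

4.986 J


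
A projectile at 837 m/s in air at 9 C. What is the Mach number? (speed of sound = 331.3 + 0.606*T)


a = 331.3 + 0.606*(9) = 336.754 m/s
M = v/a = 837/336.754 = 2.485

2.485


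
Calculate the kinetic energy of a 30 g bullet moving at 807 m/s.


E = 0.5*m*v^2 = 0.5*0.03*807^2 = 9769 J

9769 J


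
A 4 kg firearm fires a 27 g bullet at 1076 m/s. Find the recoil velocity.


v_recoil = m_p * v_p / m_gun = 0.027 * 1076 / 4 = 7.263 m/s

7.263 m/s


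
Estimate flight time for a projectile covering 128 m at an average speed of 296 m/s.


t = d/v = 128/296 = 0.4324 s

0.4324 s


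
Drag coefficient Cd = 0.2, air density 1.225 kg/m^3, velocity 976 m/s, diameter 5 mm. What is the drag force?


A = pi*(d/2)^2 = pi*(5/2000)^2 = 1.96350e-05 m^2
Fd = 0.5*Cd*rho*A*v^2 = 0.5*0.2*1.225*1.96350e-05*976^2 = 2.291 N

2.291 N


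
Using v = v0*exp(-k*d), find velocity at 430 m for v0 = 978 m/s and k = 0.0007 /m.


v = v0*exp(-k*d) = 978*exp(-0.0007*430) = 723.8 m/s

723.8 m/s


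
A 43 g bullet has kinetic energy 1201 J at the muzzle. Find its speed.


v = sqrt(2*E/m) = sqrt(2*1201/0.043) = 236.3 m/s

236.3 m/s


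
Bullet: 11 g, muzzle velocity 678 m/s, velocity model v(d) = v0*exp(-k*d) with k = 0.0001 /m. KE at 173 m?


v = v0*exp(-k*d) = 678*exp(-0.0001*173) = 666.371 m/s
E = 0.5*m*v^2 = 0.5*0.011*666.371^2 = 2442 J

2442 J


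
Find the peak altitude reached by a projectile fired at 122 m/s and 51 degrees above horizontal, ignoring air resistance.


H = (v0*sin(theta))^2 / (2g) = (122*sin(51°))^2 / (2*9.81) = 458.2 m

458.2 m


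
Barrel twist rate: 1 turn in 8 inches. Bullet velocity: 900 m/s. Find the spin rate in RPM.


twist_m = 8*0.0254 = 0.2032 m
spin = v/twist = 900/0.2032 = 4429.134 rev/s
RPM = spin*60 = 4429.134*60 ≈ 265748 RPM

265748 RPM


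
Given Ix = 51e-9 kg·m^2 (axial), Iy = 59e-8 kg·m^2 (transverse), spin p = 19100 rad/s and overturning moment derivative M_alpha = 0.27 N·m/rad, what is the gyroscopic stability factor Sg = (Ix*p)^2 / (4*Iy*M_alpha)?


Sg = Ix^2 * p^2 / (4 * Iy * M_alpha) = (51e-9)^2 * 19100^2 / (4 * 59e-8 * 0.27) = 1.489

1.489


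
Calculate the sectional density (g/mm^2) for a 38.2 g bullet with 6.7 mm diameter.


SD = m/d^2 = 38.2/6.7^2 = 0.851 g/mm^2

0.851 g/mm^2


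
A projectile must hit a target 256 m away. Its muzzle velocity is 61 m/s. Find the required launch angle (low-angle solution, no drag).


sin(2*theta) = R*g/v0^2 = 256*9.81/61^2 = 0.674915, theta = arcsin(0.674915)/2 = 21.22°

21.22 degrees


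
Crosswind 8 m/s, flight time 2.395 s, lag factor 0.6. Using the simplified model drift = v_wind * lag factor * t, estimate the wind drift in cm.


drift = v_wind * lag * t = 8 * 0.6 * 2.395 = 11.496 m ≈ 1150 cm

1150 cm


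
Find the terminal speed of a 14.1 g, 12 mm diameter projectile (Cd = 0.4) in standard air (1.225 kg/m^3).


A = pi*(d/2)^2 = pi*(12/2000)^2 = 1.13097e-04 m^2
vt = sqrt(2mg/(Cd*rho*A)) = sqrt(2*0.0141*9.81/(0.4 * 1.225 * 1.13097e-04)) = 70.65 m/s

70.65 m/s


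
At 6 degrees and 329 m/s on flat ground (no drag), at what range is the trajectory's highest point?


R = v0^2*sin(2*theta)/g = 329^2*sin(2*6°)/9.81 = 2294.04 m
apex_dist = R/2 = 2294.04/2 = 1147 m

1147 m


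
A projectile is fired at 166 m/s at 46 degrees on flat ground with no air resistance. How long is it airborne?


T = 2*v0*sin(theta)/g = 2*166*sin(46°)/9.81 = 24.34 s

24.34 s


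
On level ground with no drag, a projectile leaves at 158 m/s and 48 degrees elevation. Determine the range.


R = v0^2 * sin(2*theta) / g = 158^2 * sin(2*48°) / 9.81 = 2531 m

2531 m


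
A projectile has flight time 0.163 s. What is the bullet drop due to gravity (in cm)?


drop = 0.5*g*t^2 = 0.5*9.81*0.163^2 = 0.130321 m ≈ 13.03 cm

13.03 cm


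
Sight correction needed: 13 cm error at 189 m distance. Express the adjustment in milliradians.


1 mrad subtends 1 cm per 10 m of range, so adj = error_cm / (dist_m / 10) = 13 / (189/10) = 0.6878 mrad

0.6878 mrad


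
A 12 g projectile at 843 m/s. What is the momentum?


p = m*v = 0.012*843 = 10.12 kg·m/s

10.12 kg·m/s


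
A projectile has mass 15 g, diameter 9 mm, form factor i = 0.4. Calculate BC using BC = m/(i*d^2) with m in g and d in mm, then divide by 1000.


BC = m/(i*d^2*1000) = 15/(0.4 * 9^2 * 1000) = 0.000463

0.000463


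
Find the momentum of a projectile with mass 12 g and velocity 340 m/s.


p = m*v = 0.012*340 = 4.08 kg·m/s

4.08 kg·m/s


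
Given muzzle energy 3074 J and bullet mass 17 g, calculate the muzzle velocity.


v = sqrt(2*E/m) = sqrt(2*3074/0.017) = 601.4 m/s

601.4 m/s


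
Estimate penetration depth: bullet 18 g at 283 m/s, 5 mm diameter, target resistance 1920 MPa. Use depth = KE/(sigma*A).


A = pi*(d/2)^2 = pi*(5/2)^2 = 19.635 mm^2
E = 0.5*m*v^2 = 0.5*0.018*283^2 = 720.801 J
depth = E/(sigma*A) = 720.801 J / (1920 MPa * 19.635 mm^2) = 720.801/(1920 * 19.635) m = 0.0191198 m ≈ 19.12 mm

19.12 mm


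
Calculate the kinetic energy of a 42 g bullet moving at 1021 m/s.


E = 0.5*m*v^2 = 0.5*0.042*1021^2 = 21891 J

21891 J


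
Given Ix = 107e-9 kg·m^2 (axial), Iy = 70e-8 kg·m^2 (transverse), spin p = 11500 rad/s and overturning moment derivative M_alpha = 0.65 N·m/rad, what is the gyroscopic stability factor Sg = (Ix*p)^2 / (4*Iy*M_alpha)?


Sg = Ix^2 * p^2 / (4 * Iy * M_alpha) = (107e-9)^2 * 11500^2 / (4 * 70e-8 * 0.65) = 0.8319

0.8319


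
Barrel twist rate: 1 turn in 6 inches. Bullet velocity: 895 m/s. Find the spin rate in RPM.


twist_m = 6*0.0254 = 0.1524 m
spin = v/twist = 895/0.1524 = 5872.703 rev/s
RPM = spin*60 = 5872.703*60 ≈ 352362 RPM

352362 RPM


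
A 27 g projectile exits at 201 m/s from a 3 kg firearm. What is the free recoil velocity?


v_recoil = m_p * v_p / m_gun = 0.027 * 201 / 3 = 1.809 m/s

1.809 m/s


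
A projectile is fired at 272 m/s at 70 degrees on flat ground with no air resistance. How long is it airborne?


T = 2*v0*sin(theta)/g = 2*272*sin(70°)/9.81 = 52.11 s

52.11 s


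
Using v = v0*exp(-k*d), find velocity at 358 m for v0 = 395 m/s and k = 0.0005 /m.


v = v0*exp(-k*d) = 395*exp(-0.0005*358) = 330.3 m/s

330.3 m/s


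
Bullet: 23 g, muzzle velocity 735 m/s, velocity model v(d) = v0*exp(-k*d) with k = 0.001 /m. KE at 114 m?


v = v0*exp(-k*d) = 735*exp(-0.001*114) = 655.81 m/s
E = 0.5*m*v^2 = 0.5*0.023*655.81^2 = 4946 J

4946 J


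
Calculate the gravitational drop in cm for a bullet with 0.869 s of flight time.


drop = 0.5*g*t^2 = 0.5*9.81*0.869^2 = 3.70406 m ≈ 370.4 cm

370.4 cm


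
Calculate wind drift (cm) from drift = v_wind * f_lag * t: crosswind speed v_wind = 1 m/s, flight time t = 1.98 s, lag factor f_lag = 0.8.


drift = v_wind * lag * t = 1 * 0.8 * 1.98 = 1.584 m ≈ 158.4 cm

158.4 cm


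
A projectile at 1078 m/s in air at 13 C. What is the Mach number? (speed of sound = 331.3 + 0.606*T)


a = 331.3 + 0.606*(13) = 339.178 m/s
M = v/a = 1078/339.178 = 3.178

3.178


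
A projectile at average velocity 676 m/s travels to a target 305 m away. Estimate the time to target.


t = d/v = 305/676 = 0.4512 s

0.4512 s


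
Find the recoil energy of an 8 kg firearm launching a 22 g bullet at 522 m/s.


v_r = m_p*v_p/m_gun = 0.022*522/8 = 1.4355 m/s, E_r = 0.5*m_gun*v_r^2 = 0.5*8*1.4355^2 = 8.243 J

8.243 J


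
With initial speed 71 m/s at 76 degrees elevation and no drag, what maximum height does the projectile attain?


H = (v0*sin(theta))^2 / (2g) = (71*sin(76°))^2 / (2*9.81) = 241.9 m

241.9 m


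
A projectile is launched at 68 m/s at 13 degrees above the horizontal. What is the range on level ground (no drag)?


R = v0^2 * sin(2*theta) / g = 68^2 * sin(2*13°) / 9.81 = 206.6 m

206.6 m


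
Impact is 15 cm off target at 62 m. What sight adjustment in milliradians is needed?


1 mrad subtends 1 cm per 10 m of range, so adj = error_cm / (dist_m / 10) = 15 / (62/10) = 2.419 mrad

2.419 mrad


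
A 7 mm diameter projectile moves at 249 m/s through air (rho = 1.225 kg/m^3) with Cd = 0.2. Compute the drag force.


A = pi*(d/2)^2 = pi*(7/2000)^2 = 3.84845e-05 m^2
Fd = 0.5*Cd*rho*A*v^2 = 0.5*0.2*1.225*3.84845e-05*249^2 = 0.2923 N

0.2923 N


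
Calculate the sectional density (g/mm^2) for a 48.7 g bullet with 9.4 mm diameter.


SD = m/d^2 = 48.7/9.4^2 = 0.5512 g/mm^2

0.5512 g/mm^2


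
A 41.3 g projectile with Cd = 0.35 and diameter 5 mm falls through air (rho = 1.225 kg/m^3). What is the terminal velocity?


A = pi*(d/2)^2 = pi*(5/2000)^2 = 1.96350e-05 m^2
vt = sqrt(2mg/(Cd*rho*A)) = sqrt(2*0.0413*9.81/(0.35 * 1.225 * 1.96350e-05)) = 310.2 m/s

310.2 m/s


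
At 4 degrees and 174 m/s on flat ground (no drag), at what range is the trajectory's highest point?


R = v0^2*sin(2*theta)/g = 174^2*sin(2*4°)/9.81 = 429.521 m
apex_dist = R/2 = 429.521/2 = 214.8 m

214.8 m


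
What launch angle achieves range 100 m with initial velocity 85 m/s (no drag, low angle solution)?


sin(2*theta) = R*g/v0^2 = 100*9.81/85^2 = 0.135779, theta = arcsin(0.135779)/2 = 3.902°

3.902 degrees


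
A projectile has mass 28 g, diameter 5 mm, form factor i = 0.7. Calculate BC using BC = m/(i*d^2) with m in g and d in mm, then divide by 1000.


BC = m/(i*d^2*1000) = 28/(0.7 * 5^2 * 1000) = 0.0016

0.0016


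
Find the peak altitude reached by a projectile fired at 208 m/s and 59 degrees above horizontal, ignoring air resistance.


H = (v0*sin(theta))^2 / (2g) = (208*sin(59°))^2 / (2*9.81) = 1620 m

1620 m


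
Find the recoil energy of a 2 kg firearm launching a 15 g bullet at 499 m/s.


v_r = m_p*v_p/m_gun = 0.015*499/2 = 3.7425 m/s, E_r = 0.5*m_gun*v_r^2 = 0.5*2*3.7425^2 = 14.01 J

14.01 J


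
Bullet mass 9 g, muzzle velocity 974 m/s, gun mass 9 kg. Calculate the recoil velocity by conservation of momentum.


v_recoil = m_p * v_p / m_gun = 0.009 * 974 / 9 = 0.974 m/s

0.974 m/s


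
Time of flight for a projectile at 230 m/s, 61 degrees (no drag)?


T = 2*v0*sin(theta)/g = 2*230*sin(61°)/9.81 = 41.01 s

41.01 s


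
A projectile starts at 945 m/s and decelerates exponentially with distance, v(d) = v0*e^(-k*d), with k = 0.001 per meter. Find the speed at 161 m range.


v = v0*exp(-k*d) = 945*exp(-0.001*161) = 804.5 m/s

804.5 m/s


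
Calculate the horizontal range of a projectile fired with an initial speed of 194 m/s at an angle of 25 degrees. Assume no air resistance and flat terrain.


R = v0^2 * sin(2*theta) / g = 194^2 * sin(2*25°) / 9.81 = 2939 m

2939 m


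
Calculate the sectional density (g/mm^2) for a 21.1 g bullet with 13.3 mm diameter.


SD = m/d^2 = 21.1/13.3^2 = 0.1193 g/mm^2

0.1193 g/mm^2


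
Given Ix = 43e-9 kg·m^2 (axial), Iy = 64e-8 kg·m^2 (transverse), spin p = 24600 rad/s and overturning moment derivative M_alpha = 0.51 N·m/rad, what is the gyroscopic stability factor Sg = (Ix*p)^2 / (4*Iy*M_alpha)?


Sg = Ix^2 * p^2 / (4 * Iy * M_alpha) = (43e-9)^2 * 24600^2 / (4 * 64e-8 * 0.51) = 0.857

0.857


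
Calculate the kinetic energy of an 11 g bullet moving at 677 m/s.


E = 0.5*m*v^2 = 0.5*0.011*677^2 = 2521 J

2521 J


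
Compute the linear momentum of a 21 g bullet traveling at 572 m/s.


p = m*v = 0.021*572 = 12.01 kg·m/s

12.01 kg·m/s


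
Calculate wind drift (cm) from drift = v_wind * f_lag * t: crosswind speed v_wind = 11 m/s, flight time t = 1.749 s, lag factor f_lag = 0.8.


drift = v_wind * lag * t = 11 * 0.8 * 1.749 = 15.3912 m ≈ 1539 cm

1539 cm


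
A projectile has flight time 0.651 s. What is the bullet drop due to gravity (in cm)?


drop = 0.5*g*t^2 = 0.5*9.81*0.651^2 = 2.07874 m ≈ 207.9 cm

207.9 cm


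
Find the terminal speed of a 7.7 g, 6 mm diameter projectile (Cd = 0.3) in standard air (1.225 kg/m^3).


A = pi*(d/2)^2 = pi*(6/2000)^2 = 2.82743e-05 m^2
vt = sqrt(2mg/(Cd*rho*A)) = sqrt(2*0.0077*9.81/(0.3 * 1.225 * 2.82743e-05)) = 120.6 m/s

120.6 m/s


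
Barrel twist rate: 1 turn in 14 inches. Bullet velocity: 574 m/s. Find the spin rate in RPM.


twist_m = 14*0.0254 = 0.3556 m
spin = v/twist = 574/0.3556 = 1614.173 rev/s
RPM = spin*60 = 1614.173*60 ≈ 96850 RPM

96850 RPM


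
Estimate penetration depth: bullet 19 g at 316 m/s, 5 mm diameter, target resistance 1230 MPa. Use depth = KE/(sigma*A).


A = pi*(d/2)^2 = pi*(5/2)^2 = 19.635 mm^2
E = 0.5*m*v^2 = 0.5*0.019*316^2 = 948.632 J
depth = E/(sigma*A) = 948.632 J / (1230 MPa * 19.635 mm^2) = 948.632/(1230 * 19.635) m = 0.0392792 m ≈ 39.28 mm

39.28 mm


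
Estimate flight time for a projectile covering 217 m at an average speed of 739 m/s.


t = d/v = 217/739 = 0.2936 s

0.2936 s


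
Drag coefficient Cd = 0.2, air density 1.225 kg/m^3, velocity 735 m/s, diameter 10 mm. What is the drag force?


A = pi*(d/2)^2 = pi*(10/2000)^2 = 7.85398e-05 m^2
Fd = 0.5*Cd*rho*A*v^2 = 0.5*0.2*1.225*7.85398e-05*735^2 = 5.198 N

5.198 N


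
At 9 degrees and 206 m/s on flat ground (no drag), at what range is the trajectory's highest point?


R = v0^2*sin(2*theta)/g = 206^2*sin(2*9°)/9.81 = 1336.74 m
apex_dist = R/2 = 1336.74/2 = 668.4 m

668.4 m


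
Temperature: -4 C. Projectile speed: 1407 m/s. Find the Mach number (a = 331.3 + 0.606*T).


a = 331.3 + 0.606*(-4) = 328.876 m/s
M = v/a = 1407/328.876 = 4.278

4.278


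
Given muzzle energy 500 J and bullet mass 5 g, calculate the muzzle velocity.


v = sqrt(2*E/m) = sqrt(2*500/0.005) = 447.2 m/s

447.2 m/s


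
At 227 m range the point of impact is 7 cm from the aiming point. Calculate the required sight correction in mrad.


1 mrad subtends 1 cm per 10 m of range, so adj = error_cm / (dist_m / 10) = 7 / (227/10) = 0.3084 mrad

0.3084 mrad


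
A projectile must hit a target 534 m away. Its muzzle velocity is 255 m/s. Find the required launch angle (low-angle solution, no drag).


sin(2*theta) = R*g/v0^2 = 534*9.81/255^2 = 0.0805619, theta = arcsin(0.0805619)/2 = 2.31°

2.31 degrees


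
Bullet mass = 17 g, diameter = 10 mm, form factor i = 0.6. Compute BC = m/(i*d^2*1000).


BC = m/(i*d^2*1000) = 17/(0.6 * 10^2 * 1000) = 0.0002833

0.0002833


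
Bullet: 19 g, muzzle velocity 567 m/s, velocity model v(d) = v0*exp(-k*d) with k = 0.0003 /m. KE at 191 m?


v = v0*exp(-k*d) = 567*exp(-0.0003*191) = 535.424 m/s
E = 0.5*m*v^2 = 0.5*0.019*535.424^2 = 2723 J

2723 J


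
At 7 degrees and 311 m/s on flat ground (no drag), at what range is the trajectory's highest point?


R = v0^2*sin(2*theta)/g = 311^2*sin(2*7°)/9.81 = 2385.21 m
apex_dist = R/2 = 2385.21/2 = 1193 m

1193 m


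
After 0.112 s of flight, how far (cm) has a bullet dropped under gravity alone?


drop = 0.5*g*t^2 = 0.5*9.81*0.112^2 = 0.0615283 m ≈ 6.153 cm

6.153 cm


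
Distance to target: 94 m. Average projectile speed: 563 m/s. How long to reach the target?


t = d/v = 94/563 = 0.167 s

0.167 s


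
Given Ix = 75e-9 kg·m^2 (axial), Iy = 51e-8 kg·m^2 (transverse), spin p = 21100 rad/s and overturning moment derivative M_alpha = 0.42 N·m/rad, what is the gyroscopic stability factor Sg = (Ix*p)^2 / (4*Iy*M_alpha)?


Sg = Ix^2 * p^2 / (4 * Iy * M_alpha) = (75e-9)^2 * 21100^2 / (4 * 51e-8 * 0.42) = 2.923

2.923


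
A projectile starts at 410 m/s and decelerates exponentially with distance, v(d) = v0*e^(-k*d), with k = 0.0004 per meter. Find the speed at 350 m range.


v = v0*exp(-k*d) = 410*exp(-0.0004*350) = 356.4 m/s

356.4 m/s


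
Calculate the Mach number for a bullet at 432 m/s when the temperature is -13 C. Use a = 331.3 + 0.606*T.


a = 331.3 + 0.606*(-13) = 323.422 m/s
M = v/a = 432/323.422 = 1.336

1.336


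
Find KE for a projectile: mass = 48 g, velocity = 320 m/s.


E = 0.5*m*v^2 = 0.5*0.048*320^2 = 2458 J

2458 J


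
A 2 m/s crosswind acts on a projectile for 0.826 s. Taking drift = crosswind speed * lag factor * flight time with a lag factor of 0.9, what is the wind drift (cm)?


drift = v_wind * lag * t = 2 * 0.9 * 0.826 = 1.4868 m ≈ 148.7 cm

148.7 cm


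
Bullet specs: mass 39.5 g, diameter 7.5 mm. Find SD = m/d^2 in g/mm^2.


SD = m/d^2 = 39.5/7.5^2 = 0.7022 g/mm^2

0.7022 g/mm^2


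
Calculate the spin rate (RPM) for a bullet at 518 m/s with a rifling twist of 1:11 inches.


twist_m = 11*0.0254 = 0.2794 m
spin = v/twist = 518/0.2794 = 1853.973 rev/s
RPM = spin*60 = 1853.973*60 ≈ 111238 RPM

111238 RPM


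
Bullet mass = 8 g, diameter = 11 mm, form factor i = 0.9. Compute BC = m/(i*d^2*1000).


BC = m/(i*d^2*1000) = 8/(0.9 * 11^2 * 1000) = 7.346e-05

7.346e-05


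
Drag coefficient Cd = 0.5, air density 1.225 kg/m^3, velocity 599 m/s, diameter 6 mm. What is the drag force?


A = pi*(d/2)^2 = pi*(6/2000)^2 = 2.82743e-05 m^2
Fd = 0.5*Cd*rho*A*v^2 = 0.5*0.5*1.225*2.82743e-05*599^2 = 3.107 N

3.107 N


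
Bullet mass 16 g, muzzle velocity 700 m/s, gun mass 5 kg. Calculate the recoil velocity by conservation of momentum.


v_recoil = m_p * v_p / m_gun = 0.016 * 700 / 5 = 2.24 m/s

2.24 m/s


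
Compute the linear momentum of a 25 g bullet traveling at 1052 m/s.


p = m*v = 0.025*1052 = 26.3 kg·m/s

26.3 kg·m/s


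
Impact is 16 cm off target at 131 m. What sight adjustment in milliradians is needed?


1 mrad subtends 1 cm per 10 m of range, so adj = error_cm / (dist_m / 10) = 16 / (131/10) = 1.221 mrad

1.221 mrad


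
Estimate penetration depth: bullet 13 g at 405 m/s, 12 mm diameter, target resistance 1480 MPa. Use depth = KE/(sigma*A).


A = pi*(d/2)^2 = pi*(12/2)^2 = 113.097 mm^2
E = 0.5*m*v^2 = 0.5*0.013*405^2 = 1066.16 J
depth = E/(sigma*A) = 1066.16 J / (1480 MPa * 113.097 mm^2) = 1066.16/(1480 * 113.097) m = 0.00636956 m ≈ 6.37 mm

6.37 mm


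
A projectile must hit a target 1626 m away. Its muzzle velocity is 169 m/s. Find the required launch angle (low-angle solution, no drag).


sin(2*theta) = R*g/v0^2 = 1626*9.81/169^2 = 0.558491, theta = arcsin(0.558491)/2 = 16.98°

16.98 degrees


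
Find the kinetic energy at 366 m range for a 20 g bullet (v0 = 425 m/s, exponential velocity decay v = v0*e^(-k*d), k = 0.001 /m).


v = v0*exp(-k*d) = 425*exp(-0.001*366) = 294.739 m/s
E = 0.5*m*v^2 = 0.5*0.02*294.739^2 = 868.7 J

868.7 J


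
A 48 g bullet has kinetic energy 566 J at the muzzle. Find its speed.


v = sqrt(2*E/m) = sqrt(2*566/0.048) = 153.6 m/s

153.6 m/s


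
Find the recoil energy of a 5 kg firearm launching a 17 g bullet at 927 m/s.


v_r = m_p*v_p/m_gun = 0.017*927/5 = 3.1518 m/s, E_r = 0.5*m_gun*v_r^2 = 0.5*5*3.1518^2 = 24.83 J

24.83 J


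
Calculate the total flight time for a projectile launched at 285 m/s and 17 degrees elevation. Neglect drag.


T = 2*v0*sin(theta)/g = 2*285*sin(17°)/9.81 = 16.99 s

16.99 s


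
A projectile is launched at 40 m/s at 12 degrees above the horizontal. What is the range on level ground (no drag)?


R = v0^2 * sin(2*theta) / g = 40^2 * sin(2*12°) / 9.81 = 66.34 m

66.34 m


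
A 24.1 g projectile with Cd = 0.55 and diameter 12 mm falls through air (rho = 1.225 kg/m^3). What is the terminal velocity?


A = pi*(d/2)^2 = pi*(12/2000)^2 = 1.13097e-04 m^2
vt = sqrt(2mg/(Cd*rho*A)) = sqrt(2*0.0241*9.81/(0.55 * 1.225 * 1.13097e-04)) = 78.77 m/s

78.77 m/s


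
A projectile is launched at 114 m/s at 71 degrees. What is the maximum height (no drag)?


H = (v0*sin(theta))^2 / (2g) = (114*sin(71°))^2 / (2*9.81) = 592.2 m

592.2 m


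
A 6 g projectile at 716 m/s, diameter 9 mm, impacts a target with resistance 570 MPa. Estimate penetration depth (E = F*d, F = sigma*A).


A = pi*(d/2)^2 = pi*(9/2)^2 = 63.6173 mm^2
E = 0.5*m*v^2 = 0.5*0.006*716^2 = 1537.97 J
depth = E/(sigma*A) = 1537.97 J / (570 MPa * 63.6173 mm^2) = 1537.97/(570 * 63.6173) m = 0.0424129 m ≈ 42.41 mm

42.41 mm


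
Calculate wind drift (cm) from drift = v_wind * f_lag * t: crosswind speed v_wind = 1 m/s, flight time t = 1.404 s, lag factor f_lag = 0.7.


drift = v_wind * lag * t = 1 * 0.7 * 1.404 = 0.9828 m ≈ 98.28 cm

98.28 cm


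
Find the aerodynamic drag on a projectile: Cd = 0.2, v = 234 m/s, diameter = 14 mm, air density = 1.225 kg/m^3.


A = pi*(d/2)^2 = pi*(14/2000)^2 = 1.53938e-04 m^2
Fd = 0.5*Cd*rho*A*v^2 = 0.5*0.2*1.225*1.53938e-04*234^2 = 1.033 N

1.033 N


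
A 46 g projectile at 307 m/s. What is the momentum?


p = m*v = 0.046*307 = 14.12 kg·m/s

14.12 kg·m/s


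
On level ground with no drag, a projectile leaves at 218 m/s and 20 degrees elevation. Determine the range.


R = v0^2 * sin(2*theta) / g = 218^2 * sin(2*20°) / 9.81 = 3114 m

3114 m


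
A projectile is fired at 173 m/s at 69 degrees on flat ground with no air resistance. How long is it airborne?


T = 2*v0*sin(theta)/g = 2*173*sin(69°)/9.81 = 32.93 s

32.93 s


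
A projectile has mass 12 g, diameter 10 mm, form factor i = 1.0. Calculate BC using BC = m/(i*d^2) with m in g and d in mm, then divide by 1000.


BC = m/(i*d^2*1000) = 12/(1.0 * 10^2 * 1000) = 0.00012

0.00012


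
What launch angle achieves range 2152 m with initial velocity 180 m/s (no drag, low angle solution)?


sin(2*theta) = R*g/v0^2 = 2152*9.81/180^2 = 0.651578, theta = arcsin(0.651578)/2 = 20.33°

20.33 degrees


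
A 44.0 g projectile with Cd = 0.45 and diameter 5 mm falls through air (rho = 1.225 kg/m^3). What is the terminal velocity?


A = pi*(d/2)^2 = pi*(5/2000)^2 = 1.96350e-05 m^2
vt = sqrt(2mg/(Cd*rho*A)) = sqrt(2*0.044*9.81/(0.45 * 1.225 * 1.96350e-05)) = 282.4 m/s

282.4 m/s


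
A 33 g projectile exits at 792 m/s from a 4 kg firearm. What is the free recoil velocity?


v_recoil = m_p * v_p / m_gun = 0.033 * 792 / 4 = 6.534 m/s

6.534 m/s


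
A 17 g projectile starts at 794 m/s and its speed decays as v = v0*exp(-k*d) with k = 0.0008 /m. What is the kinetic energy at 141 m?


v = v0*exp(-k*d) = 794*exp(-0.0008*141) = 709.303 m/s
E = 0.5*m*v^2 = 0.5*0.017*709.303^2 = 4276 J

4276 J


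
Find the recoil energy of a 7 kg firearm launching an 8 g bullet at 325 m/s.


v_r = m_p*v_p/m_gun = 0.008*325/7 = 0.371429 m/s, E_r = 0.5*m_gun*v_r^2 = 0.5*7*0.371429^2 = 0.4829 J

0.4829 J


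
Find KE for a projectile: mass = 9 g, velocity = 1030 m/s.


E = 0.5*m*v^2 = 0.5*0.009*1030^2 = 4774 J

4774 J


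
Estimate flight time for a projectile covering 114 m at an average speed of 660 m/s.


t = d/v = 114/660 = 0.1727 s

0.1727 s


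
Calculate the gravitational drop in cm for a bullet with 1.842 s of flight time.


drop = 0.5*g*t^2 = 0.5*9.81*1.842^2 = 16.6425 m ≈ 1664 cm

1664 cm


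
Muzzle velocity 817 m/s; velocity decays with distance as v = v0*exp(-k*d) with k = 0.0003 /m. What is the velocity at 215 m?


v = v0*exp(-k*d) = 817*exp(-0.0003*215) = 766 m/s

766 m/s


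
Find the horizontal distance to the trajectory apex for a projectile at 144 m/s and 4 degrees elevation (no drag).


R = v0^2*sin(2*theta)/g = 144^2*sin(2*4°)/9.81 = 294.179 m
apex_dist = R/2 = 294.179/2 = 147.1 m

147.1 m


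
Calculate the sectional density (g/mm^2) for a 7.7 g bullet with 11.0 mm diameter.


SD = m/d^2 = 7.7/11.0^2 = 0.06364 g/mm^2

0.06364 g/mm^2


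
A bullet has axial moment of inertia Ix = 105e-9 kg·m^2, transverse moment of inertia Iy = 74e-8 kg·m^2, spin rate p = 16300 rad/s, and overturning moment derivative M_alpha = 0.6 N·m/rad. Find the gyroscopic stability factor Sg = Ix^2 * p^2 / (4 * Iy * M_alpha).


Sg = Ix^2 * p^2 / (4 * Iy * M_alpha) = (105e-9)^2 * 16300^2 / (4 * 74e-8 * 0.6) = 1.649

1.649


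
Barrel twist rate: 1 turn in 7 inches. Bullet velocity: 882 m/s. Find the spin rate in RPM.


twist_m = 7*0.0254 = 0.1778 m
spin = v/twist = 882/0.1778 = 4960.63 rev/s
RPM = spin*60 = 4960.63*60 ≈ 297638 RPM

297638 RPM


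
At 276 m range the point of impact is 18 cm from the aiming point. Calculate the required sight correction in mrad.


1 mrad subtends 1 cm per 10 m of range, so adj = error_cm / (dist_m / 10) = 18 / (276/10) = 0.6522 mrad

0.6522 mrad


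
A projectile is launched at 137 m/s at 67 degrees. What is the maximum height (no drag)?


H = (v0*sin(theta))^2 / (2g) = (137*sin(67°))^2 / (2*9.81) = 810.6 m

810.6 m


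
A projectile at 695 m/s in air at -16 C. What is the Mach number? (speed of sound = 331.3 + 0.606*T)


a = 331.3 + 0.606*(-16) = 321.604 m/s
M = v/a = 695/321.604 = 2.161

2.161


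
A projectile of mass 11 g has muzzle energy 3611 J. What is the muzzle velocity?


v = sqrt(2*E/m) = sqrt(2*3611/0.011) = 810.3 m/s

810.3 m/s


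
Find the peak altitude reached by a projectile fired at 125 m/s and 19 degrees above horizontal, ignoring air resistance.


H = (v0*sin(theta))^2 / (2g) = (125*sin(19°))^2 / (2*9.81) = 84.41 m

84.41 m


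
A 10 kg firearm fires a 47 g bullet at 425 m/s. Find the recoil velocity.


v_recoil = m_p * v_p / m_gun = 0.047 * 425 / 10 = 1.998 m/s

1.998 m/s


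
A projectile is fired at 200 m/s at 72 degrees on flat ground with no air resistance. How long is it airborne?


T = 2*v0*sin(theta)/g = 2*200*sin(72°)/9.81 = 38.78 s

38.78 s


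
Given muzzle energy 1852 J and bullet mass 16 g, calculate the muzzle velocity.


v = sqrt(2*E/m) = sqrt(2*1852/0.016) = 481.1 m/s

481.1 m/s


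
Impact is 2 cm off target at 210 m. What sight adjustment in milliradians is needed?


1 mrad subtends 1 cm per 10 m of range, so adj = error_cm / (dist_m / 10) = 2 / (210/10) = 0.09524 mrad

0.09524 mrad


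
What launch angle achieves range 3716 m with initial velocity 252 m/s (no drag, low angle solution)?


sin(2*theta) = R*g/v0^2 = 3716*9.81/252^2 = 0.574042, theta = arcsin(0.574042)/2 = 17.52°

17.52 degrees


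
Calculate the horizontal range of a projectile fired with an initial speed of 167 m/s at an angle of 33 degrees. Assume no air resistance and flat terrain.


R = v0^2 * sin(2*theta) / g = 167^2 * sin(2*33°) / 9.81 = 2597 m

2597 m


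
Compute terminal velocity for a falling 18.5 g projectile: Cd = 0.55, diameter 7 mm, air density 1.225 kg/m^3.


A = pi*(d/2)^2 = pi*(7/2000)^2 = 3.84845e-05 m^2
vt = sqrt(2mg/(Cd*rho*A)) = sqrt(2*0.0185*9.81/(0.55 * 1.225 * 3.84845e-05)) = 118.3 m/s

118.3 m/s


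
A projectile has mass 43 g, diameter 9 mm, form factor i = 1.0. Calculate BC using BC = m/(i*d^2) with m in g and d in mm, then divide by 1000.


BC = m/(i*d^2*1000) = 43/(1.0 * 9^2 * 1000) = 0.0005309

0.0005309


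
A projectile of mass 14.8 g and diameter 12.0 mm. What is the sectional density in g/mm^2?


SD = m/d^2 = 14.8/12.0^2 = 0.1028 g/mm^2

0.1028 g/mm^2


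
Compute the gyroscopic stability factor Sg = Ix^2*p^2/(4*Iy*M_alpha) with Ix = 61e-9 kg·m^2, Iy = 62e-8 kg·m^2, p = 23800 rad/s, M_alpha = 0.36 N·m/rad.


Sg = Ix^2 * p^2 / (4 * Iy * M_alpha) = (61e-9)^2 * 23800^2 / (4 * 62e-8 * 0.36) = 2.361

2.361


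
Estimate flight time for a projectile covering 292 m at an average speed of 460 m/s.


t = d/v = 292/460 = 0.6348 s

0.6348 s


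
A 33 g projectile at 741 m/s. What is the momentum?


p = m*v = 0.033*741 = 24.45 kg·m/s

24.45 kg·m/s


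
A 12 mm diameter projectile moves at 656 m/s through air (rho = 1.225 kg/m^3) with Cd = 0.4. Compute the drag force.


A = pi*(d/2)^2 = pi*(12/2000)^2 = 1.13097e-04 m^2
Fd = 0.5*Cd*rho*A*v^2 = 0.5*0.4*1.225*1.13097e-04*656^2 = 11.92 N

11.92 N


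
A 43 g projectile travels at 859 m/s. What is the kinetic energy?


E = 0.5*m*v^2 = 0.5*0.043*859^2 = 15864 J

15864 J


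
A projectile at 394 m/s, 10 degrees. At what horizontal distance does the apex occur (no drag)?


R = v0^2*sin(2*theta)/g = 394^2*sin(2*10°)/9.81 = 5412.22 m
apex_dist = R/2 = 5412.22/2 = 2706 m

2706 m


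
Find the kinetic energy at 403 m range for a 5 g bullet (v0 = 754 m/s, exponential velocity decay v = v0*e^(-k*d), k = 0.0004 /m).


v = v0*exp(-k*d) = 754*exp(-0.0004*403) = 641.746 m/s
E = 0.5*m*v^2 = 0.5*0.005*641.746^2 = 1030 J

1030 J


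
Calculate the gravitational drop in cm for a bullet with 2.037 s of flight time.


drop = 0.5*g*t^2 = 0.5*9.81*2.037^2 = 20.3527 m ≈ 2035 cm

2035 cm


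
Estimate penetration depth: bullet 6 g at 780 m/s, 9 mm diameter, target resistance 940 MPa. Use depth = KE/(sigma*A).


A = pi*(d/2)^2 = pi*(9/2)^2 = 63.6173 mm^2
E = 0.5*m*v^2 = 0.5*0.006*780^2 = 1825.2 J
depth = E/(sigma*A) = 1825.2 J / (940 MPa * 63.6173 mm^2) = 1825.2/(940 * 63.6173) m = 0.0305216 m ≈ 30.52 mm

30.52 mm


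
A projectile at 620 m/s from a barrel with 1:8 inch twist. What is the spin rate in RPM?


twist_m = 8*0.0254 = 0.2032 m
spin = v/twist = 620/0.2032 = 3051.181 rev/s
RPM = spin*60 = 3051.181*60 ≈ 183071 RPM

183071 RPM


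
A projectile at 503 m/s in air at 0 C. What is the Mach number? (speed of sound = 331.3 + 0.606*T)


a = 331.3 + 0.606*(0) = 331.3 m/s
M = v/a = 503/331.3 = 1.518

1.518


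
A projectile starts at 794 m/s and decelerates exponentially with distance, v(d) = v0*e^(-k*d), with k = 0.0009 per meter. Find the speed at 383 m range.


v = v0*exp(-k*d) = 794*exp(-0.0009*383) = 562.5 m/s

562.5 m/s


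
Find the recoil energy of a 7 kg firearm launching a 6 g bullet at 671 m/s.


v_r = m_p*v_p/m_gun = 0.006*671/7 = 0.575143 m/s, E_r = 0.5*m_gun*v_r^2 = 0.5*7*0.575143^2 = 1.158 J

1.158 J


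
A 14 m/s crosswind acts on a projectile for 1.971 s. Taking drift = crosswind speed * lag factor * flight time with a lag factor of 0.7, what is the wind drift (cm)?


drift = v_wind * lag * t = 14 * 0.7 * 1.971 = 19.3158 m ≈ 1932 cm

1932 cm


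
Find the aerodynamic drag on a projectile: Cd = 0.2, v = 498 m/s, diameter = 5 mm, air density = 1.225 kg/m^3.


A = pi*(d/2)^2 = pi*(5/2000)^2 = 1.96350e-05 m^2
Fd = 0.5*Cd*rho*A*v^2 = 0.5*0.2*1.225*1.96350e-05*498^2 = 0.5965 N

0.5965 N


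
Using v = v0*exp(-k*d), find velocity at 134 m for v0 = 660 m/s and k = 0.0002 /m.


v = v0*exp(-k*d) = 660*exp(-0.0002*134) = 642.5 m/s

642.5 m/s


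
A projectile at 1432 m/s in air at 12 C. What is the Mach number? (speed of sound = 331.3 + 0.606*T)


a = 331.3 + 0.606*(12) = 338.572 m/s
M = v/a = 1432/338.572 = 4.23

4.23


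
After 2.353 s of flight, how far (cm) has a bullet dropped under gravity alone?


drop = 0.5*g*t^2 = 0.5*9.81*2.353^2 = 27.1571 m ≈ 2716 cm

2716 cm


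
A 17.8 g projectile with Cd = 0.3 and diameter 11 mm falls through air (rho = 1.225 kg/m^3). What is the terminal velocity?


A = pi*(d/2)^2 = pi*(11/2000)^2 = 9.50332e-05 m^2
vt = sqrt(2mg/(Cd*rho*A)) = sqrt(2*0.0178*9.81/(0.3 * 1.225 * 9.50332e-05)) = 100 m/s

100 m/s


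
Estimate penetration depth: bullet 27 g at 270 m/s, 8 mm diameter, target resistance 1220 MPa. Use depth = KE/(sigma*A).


A = pi*(d/2)^2 = pi*(8/2)^2 = 50.2655 mm^2
E = 0.5*m*v^2 = 0.5*0.027*270^2 = 984.15 J
depth = E/(sigma*A) = 984.15 J / (1220 MPa * 50.2655 mm^2) = 984.15/(1220 * 50.2655) m = 0.0160484 m ≈ 16.05 mm

16.05 mm


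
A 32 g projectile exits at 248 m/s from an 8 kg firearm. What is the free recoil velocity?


v_recoil = m_p * v_p / m_gun = 0.032 * 248 / 8 = 0.992 m/s

0.992 m/s


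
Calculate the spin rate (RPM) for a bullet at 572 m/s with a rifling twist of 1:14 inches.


twist_m = 14*0.0254 = 0.3556 m
spin = v/twist = 572/0.3556 = 1608.549 rev/s
RPM = spin*60 = 1608.549*60 ≈ 96513 RPM

96513 RPM


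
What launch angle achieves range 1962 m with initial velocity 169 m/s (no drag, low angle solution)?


sin(2*theta) = R*g/v0^2 = 1962*9.81/169^2 = 0.673899, theta = arcsin(0.673899)/2 = 21.18°

21.18 degrees


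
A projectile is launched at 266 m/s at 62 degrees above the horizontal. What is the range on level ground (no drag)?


R = v0^2 * sin(2*theta) / g = 266^2 * sin(2*62°) / 9.81 = 5980 m

5980 m


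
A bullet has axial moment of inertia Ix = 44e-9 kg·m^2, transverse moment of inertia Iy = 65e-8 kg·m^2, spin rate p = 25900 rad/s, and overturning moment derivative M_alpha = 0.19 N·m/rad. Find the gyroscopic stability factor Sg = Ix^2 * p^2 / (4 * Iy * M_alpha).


Sg = Ix^2 * p^2 / (4 * Iy * M_alpha) = (44e-9)^2 * 25900^2 / (4 * 65e-8 * 0.19) = 2.629

2.629


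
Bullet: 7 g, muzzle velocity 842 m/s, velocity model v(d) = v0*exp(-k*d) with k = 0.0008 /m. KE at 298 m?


v = v0*exp(-k*d) = 842*exp(-0.0008*298) = 663.401 m/s
E = 0.5*m*v^2 = 0.5*0.007*663.401^2 = 1540 J

1540 J


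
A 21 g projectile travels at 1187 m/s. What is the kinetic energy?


E = 0.5*m*v^2 = 0.5*0.021*1187^2 = 14794 J

14794 J


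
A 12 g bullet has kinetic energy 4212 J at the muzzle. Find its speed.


v = sqrt(2*E/m) = sqrt(2*4212/0.012) = 837.9 m/s

837.9 m/s


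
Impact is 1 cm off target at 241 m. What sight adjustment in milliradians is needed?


1 mrad subtends 1 cm per 10 m of range, so adj = error_cm / (dist_m / 10) = 1 / (241/10) = 0.04149 mrad

0.04149 mrad


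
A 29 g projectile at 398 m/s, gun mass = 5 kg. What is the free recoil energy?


v_r = m_p*v_p/m_gun = 0.029*398/5 = 2.3084 m/s, E_r = 0.5*m_gun*v_r^2 = 0.5*5*2.3084^2 = 13.32 J

13.32 J


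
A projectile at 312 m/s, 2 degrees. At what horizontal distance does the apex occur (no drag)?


R = v0^2*sin(2*theta)/g = 312^2*sin(2*2°)/9.81 = 692.189 m
apex_dist = R/2 = 692.189/2 = 346.1 m

346.1 m


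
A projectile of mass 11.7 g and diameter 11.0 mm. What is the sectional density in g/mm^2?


SD = m/d^2 = 11.7/11.0^2 = 0.09669 g/mm^2

0.09669 g/mm^2


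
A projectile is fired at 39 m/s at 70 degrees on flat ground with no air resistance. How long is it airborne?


T = 2*v0*sin(theta)/g = 2*39*sin(70°)/9.81 = 7.472 s

7.472 s


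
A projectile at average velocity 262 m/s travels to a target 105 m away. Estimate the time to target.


t = d/v = 105/262 = 0.4008 s

0.4008 s


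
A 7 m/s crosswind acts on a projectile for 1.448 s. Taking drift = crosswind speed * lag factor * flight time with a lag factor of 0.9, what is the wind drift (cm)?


drift = v_wind * lag * t = 7 * 0.9 * 1.448 = 9.1224 m ≈ 912.2 cm

912.2 cm


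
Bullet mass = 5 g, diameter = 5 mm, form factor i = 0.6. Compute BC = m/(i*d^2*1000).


BC = m/(i*d^2*1000) = 5/(0.6 * 5^2 * 1000) = 0.0003333

0.0003333


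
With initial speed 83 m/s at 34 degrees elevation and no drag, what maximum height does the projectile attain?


H = (v0*sin(theta))^2 / (2g) = (83*sin(34°))^2 / (2*9.81) = 109.8 m

109.8 m


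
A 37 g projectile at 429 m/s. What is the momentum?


p = m*v = 0.037*429 = 15.87 kg·m/s

15.87 kg·m/s


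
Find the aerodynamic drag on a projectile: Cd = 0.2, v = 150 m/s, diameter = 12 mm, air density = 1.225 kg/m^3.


A = pi*(d/2)^2 = pi*(12/2000)^2 = 1.13097e-04 m^2
Fd = 0.5*Cd*rho*A*v^2 = 0.5*0.2*1.225*1.13097e-04*150^2 = 0.3117 N

0.3117 N


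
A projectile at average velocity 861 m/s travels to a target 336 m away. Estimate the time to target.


t = d/v = 336/861 = 0.3902 s

0.3902 s


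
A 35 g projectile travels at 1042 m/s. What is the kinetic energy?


E = 0.5*m*v^2 = 0.5*0.035*1042^2 = 19001 J

19001 J


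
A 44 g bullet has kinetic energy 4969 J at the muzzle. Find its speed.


v = sqrt(2*E/m) = sqrt(2*4969/0.044) = 475.3 m/s

475.3 m/s


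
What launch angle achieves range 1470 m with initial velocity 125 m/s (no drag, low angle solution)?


sin(2*theta) = R*g/v0^2 = 1470*9.81/125^2 = 0.922925, theta = arcsin(0.922925)/2 = 33.68°

33.68 degrees


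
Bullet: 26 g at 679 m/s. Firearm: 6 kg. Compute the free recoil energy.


v_r = m_p*v_p/m_gun = 0.026*679/6 = 2.94233 m/s, E_r = 0.5*m_gun*v_r^2 = 0.5*6*2.94233^2 = 25.97 J

25.97 J


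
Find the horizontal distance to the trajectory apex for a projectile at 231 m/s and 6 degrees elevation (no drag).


R = v0^2*sin(2*theta)/g = 231^2*sin(2*6°)/9.81 = 1130.93 m
apex_dist = R/2 = 1130.93/2 = 565.5 m

565.5 m


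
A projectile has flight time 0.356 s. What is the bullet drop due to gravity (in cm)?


drop = 0.5*g*t^2 = 0.5*9.81*0.356^2 = 0.62164 m ≈ 62.16 cm

62.16 cm


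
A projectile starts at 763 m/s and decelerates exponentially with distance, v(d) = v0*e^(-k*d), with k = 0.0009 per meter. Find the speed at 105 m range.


v = v0*exp(-k*d) = 763*exp(-0.0009*105) = 694.2 m/s

694.2 m/s


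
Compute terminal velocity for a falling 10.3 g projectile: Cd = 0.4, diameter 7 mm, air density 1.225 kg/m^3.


A = pi*(d/2)^2 = pi*(7/2000)^2 = 3.84845e-05 m^2
vt = sqrt(2mg/(Cd*rho*A)) = sqrt(2*0.0103*9.81/(0.4 * 1.225 * 3.84845e-05)) = 103.5 m/s

103.5 m/s


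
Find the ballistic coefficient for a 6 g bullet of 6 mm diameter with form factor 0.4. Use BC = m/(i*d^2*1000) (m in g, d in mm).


BC = m/(i*d^2*1000) = 6/(0.4 * 6^2 * 1000) = 0.0004167

0.0004167


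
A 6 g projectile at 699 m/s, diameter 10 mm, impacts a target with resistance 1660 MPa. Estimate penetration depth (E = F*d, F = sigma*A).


A = pi*(d/2)^2 = pi*(10/2)^2 = 78.5398 mm^2
E = 0.5*m*v^2 = 0.5*0.006*699^2 = 1465.8 J
depth = E/(sigma*A) = 1465.8 J / (1660 MPa * 78.5398 mm^2) = 1465.8/(1660 * 78.5398) m = 0.0112429 m ≈ 11.24 mm

11.24 mm


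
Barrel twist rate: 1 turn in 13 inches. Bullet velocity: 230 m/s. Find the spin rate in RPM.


twist_m = 13*0.0254 = 0.3302 m
spin = v/twist = 230/0.3302 = 696.5475 rev/s
RPM = spin*60 = 696.5475*60 ≈ 41793 RPM

41793 RPM


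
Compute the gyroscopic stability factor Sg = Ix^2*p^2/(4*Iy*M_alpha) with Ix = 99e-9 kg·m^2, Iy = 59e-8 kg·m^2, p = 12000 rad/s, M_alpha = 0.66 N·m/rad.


Sg = Ix^2 * p^2 / (4 * Iy * M_alpha) = (99e-9)^2 * 12000^2 / (4 * 59e-8 * 0.66) = 0.9061

0.9061
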